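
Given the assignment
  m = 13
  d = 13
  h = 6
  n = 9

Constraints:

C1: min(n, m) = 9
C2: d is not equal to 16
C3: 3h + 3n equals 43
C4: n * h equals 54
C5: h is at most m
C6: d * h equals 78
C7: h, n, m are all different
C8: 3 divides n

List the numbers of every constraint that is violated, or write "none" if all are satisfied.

C1: min(9, 13) = 9 — holds.
C2: d = 13, and 13 ≠ 16 — holds.
C3: 3h + 3n = 3(6) + 3(9) = 45, not 43 — does not hold.
C4: n * h = 9 * 6 = 54 — holds.
C5: h = 6, m = 13; 6 ≤ 13 — holds.
C6: d * h = 13 * 6 = 78 — holds.
C7: values 6, 9, 13 are pairwise distinct — holds.
C8: 9 / 3 = 3, so 3 divides 9 — holds.

Violated: 3.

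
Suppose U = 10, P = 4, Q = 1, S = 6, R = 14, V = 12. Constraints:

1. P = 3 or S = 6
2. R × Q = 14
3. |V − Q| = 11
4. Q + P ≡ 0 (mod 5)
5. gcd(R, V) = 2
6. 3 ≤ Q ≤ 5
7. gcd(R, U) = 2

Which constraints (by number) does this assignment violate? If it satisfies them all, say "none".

1. P = 4 ≠ 3, but S = 6 = 6 (second disjunct) — satisfied.
2. R × Q = 14 × 1 = 14 — satisfied.
3. |12 − 1| = 11 — satisfied.
4. Q + P = 5; 5 mod 5 = 0 — satisfied.
5. gcd(14, 12) = 2 — satisfied.
6. Q = 1 is outside [3, 5] — violated.
7. gcd(14, 10) = 2 — satisfied.

Constraint 6 is violated.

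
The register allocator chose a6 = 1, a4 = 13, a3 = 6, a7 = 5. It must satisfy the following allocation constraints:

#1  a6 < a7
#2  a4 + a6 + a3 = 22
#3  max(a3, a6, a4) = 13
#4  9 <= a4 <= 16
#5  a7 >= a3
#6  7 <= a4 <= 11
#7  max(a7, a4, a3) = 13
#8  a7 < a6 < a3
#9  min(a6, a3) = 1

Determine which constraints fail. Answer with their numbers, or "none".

#1 a6 = 1, a7 = 5; 1 < 5  yes
#2 a4 + a6 + a3 = 13 + 1 + 6 = 20, not 22  no
#3 max(6, 1, 13) = 13  yes
#4 a4 = 13 lies in [9, 16]  yes
#5 a7 = 5, a3 = 6; 5 < 6 (want ≥)  no
#6 a4 = 13 is outside [7, 11]  no
#7 max(5, 13, 6) = 13  yes
#8 values 5, 1, 6; a7 = 5 is not < a6 = 1  no
#9 min(1, 6) = 1  yes

Constraints 2, 5, 6, and 8 are violated.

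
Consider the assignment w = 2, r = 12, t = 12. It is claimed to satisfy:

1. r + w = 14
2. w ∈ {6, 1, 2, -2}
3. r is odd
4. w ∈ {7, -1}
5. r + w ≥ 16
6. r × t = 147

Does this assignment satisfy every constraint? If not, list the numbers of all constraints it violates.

The assignment fails constraints 3, 4, 5, 6.

1. r + w = 12 + 2 = 14  OK
2. w = 2 is in {6, 1, 2, -2}  OK
3. r = 12 is even  FAIL
4. w = 2 is not in {7, -1}  FAIL
5. r + w = 12 + 2 = 14; 14 < 16, bound 16 not met  FAIL
6. r × t = 12 × 12 = 144, not 147  FAIL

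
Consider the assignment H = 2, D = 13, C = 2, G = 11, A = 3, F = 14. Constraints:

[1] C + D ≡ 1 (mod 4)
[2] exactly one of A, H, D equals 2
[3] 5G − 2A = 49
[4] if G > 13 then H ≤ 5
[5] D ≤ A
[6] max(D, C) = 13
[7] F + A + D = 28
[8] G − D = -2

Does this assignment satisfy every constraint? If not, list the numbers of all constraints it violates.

Violated: 1, 5, 7.

[1] C + D = 15; 15 mod 4 = 3, not 1  FAIL
[2] A=3, H=2, D=13; 1 of them equals 2  OK
[3] 5G − 2A = 5(11) − 2(3) = 49  OK
[4] G = 11, not > 13; antecedent false, conditional vacuously true  OK
[5] D = 13, A = 3; 13 > 3 (want ≤)  FAIL
[6] max(13, 2) = 13  OK
[7] F + A + D = 14 + 3 + 13 = 30, not 28  FAIL
[8] G − D = 11 − 13 = -2  OK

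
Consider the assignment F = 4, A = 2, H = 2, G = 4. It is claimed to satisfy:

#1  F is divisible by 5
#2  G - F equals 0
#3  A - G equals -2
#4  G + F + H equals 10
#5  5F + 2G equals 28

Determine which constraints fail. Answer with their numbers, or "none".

No — constraint 1 is not satisfied.

#1 4 = 5*0 + 4, so 5 does not divide 4  ✘
#2 G - F = 4 - 4 = 0  ✔
#3 A - G = 2 - 4 = -2  ✔
#4 G + F + H = 4 + 4 + 2 = 10  ✔
#5 5F + 2G = 5(4) + 2(4) = 28  ✔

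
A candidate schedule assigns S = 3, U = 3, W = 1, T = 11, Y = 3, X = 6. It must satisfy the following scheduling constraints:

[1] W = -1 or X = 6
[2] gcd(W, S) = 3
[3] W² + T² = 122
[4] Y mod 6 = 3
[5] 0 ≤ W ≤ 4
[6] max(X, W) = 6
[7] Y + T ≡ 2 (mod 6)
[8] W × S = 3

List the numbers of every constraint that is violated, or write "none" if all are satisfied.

No — constraint 2 is not satisfied.

[1] W = 1 ≠ -1, but X = 6 = 6 (second disjunct)  holds
[2] gcd(1, 3) = 1, not 3  fails
[3] W² + T² = 1² + 11² = 1 + 121 = 122  holds
[4] 3 mod 6 = 3  holds
[5] W = 1 lies in [0, 4]  holds
[6] max(6, 1) = 6  holds
[7] Y + T = 14; 14 mod 6 = 2  holds
[8] W × S = 1 × 3 = 3  holds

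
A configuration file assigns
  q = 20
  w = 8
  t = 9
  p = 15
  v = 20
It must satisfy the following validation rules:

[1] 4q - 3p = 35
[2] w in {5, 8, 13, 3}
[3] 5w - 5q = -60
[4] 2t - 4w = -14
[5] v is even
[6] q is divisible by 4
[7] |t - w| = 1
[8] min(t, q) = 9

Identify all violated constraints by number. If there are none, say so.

The assignment satisfies every constraint.

[1] 4q - 3p = 4(20) - 3(15) = 35  yes
[2] w = 8 is in {5, 8, 13, 3}  yes
[3] 5w - 5q = 5(8) - 5(20) = -60  yes
[4] 2t - 4w = 2(9) - 4(8) = -14  yes
[5] v = 20 is even  yes
[6] 20 / 4 = 5, so 4 divides 20  yes
[7] |9 - 8| = 1  yes
[8] min(9, 20) = 9  yes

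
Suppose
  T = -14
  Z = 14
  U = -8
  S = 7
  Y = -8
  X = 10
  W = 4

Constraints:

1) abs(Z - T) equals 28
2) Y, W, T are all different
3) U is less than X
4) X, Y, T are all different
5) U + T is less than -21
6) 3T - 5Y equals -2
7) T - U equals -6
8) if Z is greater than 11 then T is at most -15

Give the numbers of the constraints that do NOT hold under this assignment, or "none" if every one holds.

1) abs(14 - (-14)) = 28  ✓
2) values -8, 4, -14 are pairwise distinct  ✓
3) U = -8, X = 10; -8 < 10  ✓
4) values 10, -8, -14 are pairwise distinct  ✓
5) U + T = -8 + (-14) = -22; -22 < -21  ✓
6) 3T - 5Y = 3(-14) - 5(-8) = -2  ✓
7) T - U = -14 - (-8) = -6  ✓
8) Z = 14 > 11, so we need T ≤ -15; but T = -14 > -15  ✗

Violated: 8.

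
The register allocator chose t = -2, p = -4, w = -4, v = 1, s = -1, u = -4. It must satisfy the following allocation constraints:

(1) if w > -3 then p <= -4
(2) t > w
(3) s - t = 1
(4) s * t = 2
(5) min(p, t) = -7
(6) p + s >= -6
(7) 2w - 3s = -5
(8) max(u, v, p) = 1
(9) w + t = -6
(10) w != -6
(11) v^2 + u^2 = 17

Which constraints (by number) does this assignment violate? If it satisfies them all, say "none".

(1) w = -4, not > -3; antecedent false, conditional vacuously true — holds.
(2) t = -2, w = -4; -2 > -4 — holds.
(3) s - t = -1 - (-2) = 1 — holds.
(4) s * t = -1 * (-2) = 2 — holds.
(5) min(-4, -2) = -4, not -7 — fails.
(6) p + s = -4 + (-1) = -5; -5 ≥ -6 — holds.
(7) 2w - 3s = 2(-4) - 3(-1) = -5 — holds.
(8) max(-4, 1, -4) = 1 — holds.
(9) w + t = -4 + (-2) = -6 — holds.
(10) w = -4, and -4 ≠ -6 — holds.
(11) v^2 + u^2 = 1^2 + (-4)^2 = 1 + 16 = 17 — holds.

Constraint 5 does not hold.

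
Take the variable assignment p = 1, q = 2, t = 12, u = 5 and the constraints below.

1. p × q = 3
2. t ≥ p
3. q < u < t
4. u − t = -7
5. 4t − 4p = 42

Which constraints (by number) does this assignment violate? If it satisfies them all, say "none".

1. p × q = 1 × 2 = 2, not 3 — fails.
2. t = 12, p = 1; 12 ≥ 1 — holds.
3. values 2 < 5 < 12 — holds.
4. u − t = 5 − 12 = -7 — holds.
5. 4t − 4p = 4(12) − 4(1) = 44, not 42 — fails.

Violated: 1, 5.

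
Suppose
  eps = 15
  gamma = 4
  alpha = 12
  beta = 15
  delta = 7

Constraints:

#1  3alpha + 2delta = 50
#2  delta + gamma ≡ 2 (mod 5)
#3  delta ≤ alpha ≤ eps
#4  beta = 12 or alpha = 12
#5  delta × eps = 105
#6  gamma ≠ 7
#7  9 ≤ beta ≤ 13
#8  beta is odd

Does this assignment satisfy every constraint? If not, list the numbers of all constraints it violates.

No — constraints 2 and 7 are not satisfied.

#1 3alpha + 2delta = 3(12) + 2(7) = 50  OK
#2 delta + gamma = 11; 11 mod 5 = 1, not 2  FAIL
#3 values 7 ≤ 12 ≤ 15  OK
#4 beta = 15 ≠ 12, but alpha = 12 = 12 (second disjunct)  OK
#5 delta × eps = 7 × 15 = 105  OK
#6 gamma = 4, and 4 ≠ 7  OK
#7 beta = 15 is outside [9, 13]  FAIL
#8 beta = 15 is odd  OK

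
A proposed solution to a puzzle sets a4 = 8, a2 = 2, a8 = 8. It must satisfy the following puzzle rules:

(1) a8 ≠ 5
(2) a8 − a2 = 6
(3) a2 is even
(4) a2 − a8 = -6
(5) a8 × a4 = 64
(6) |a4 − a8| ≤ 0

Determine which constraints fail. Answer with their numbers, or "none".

(1) a8 = 8, and 8 ≠ 5  ✓
(2) a8 − a2 = 8 − 2 = 6  ✓
(3) a2 = 2 is even  ✓
(4) a2 − a8 = 2 − 8 = -6  ✓
(5) a8 × a4 = 8 × 8 = 64  ✓
(6) |8 − 8| = 0; 0 ≤ 0  ✓

No violations.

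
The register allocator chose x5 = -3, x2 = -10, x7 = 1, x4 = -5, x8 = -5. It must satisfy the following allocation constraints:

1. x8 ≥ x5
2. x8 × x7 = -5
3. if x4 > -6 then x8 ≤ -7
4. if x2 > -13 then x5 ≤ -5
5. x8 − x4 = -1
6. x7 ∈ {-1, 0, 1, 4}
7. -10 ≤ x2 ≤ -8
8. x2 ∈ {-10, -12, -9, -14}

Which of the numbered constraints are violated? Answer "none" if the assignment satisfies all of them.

1. x8 = -5, x5 = -3; -5 < -3 (want ≥)  no
2. x8 × x7 = -5 × 1 = -5  yes
3. x4 = -5 > -6, so we need x8 ≤ -7; but x8 = -5 > -7  no
4. x2 = -10 > -13, so we need x5 ≤ -5; but x5 = -3 > -5  no
5. x8 − x4 = -5 − (-5) = 0, not -1  no
6. x7 = 1 is in {-1, 0, 1, 4}  yes
7. x2 = -10 lies in [-10, -8]  yes
8. x2 = -10 is in {-10, -12, -9, -14}  yes

Violated: 1, 3, 4, 5.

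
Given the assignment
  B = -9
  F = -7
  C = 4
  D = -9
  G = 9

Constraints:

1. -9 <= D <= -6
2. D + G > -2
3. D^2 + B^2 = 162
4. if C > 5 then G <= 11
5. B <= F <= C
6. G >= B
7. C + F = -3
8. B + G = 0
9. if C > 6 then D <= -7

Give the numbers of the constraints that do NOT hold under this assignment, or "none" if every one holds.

1. D = -9 lies in [-9, -6] — holds.
2. D + G = -9 + 9 = 0; 0 > -2 — holds.
3. D^2 + B^2 = (-9)^2 + (-9)^2 = 81 + 81 = 162 — holds.
4. C = 4, not > 5; antecedent false, conditional vacuously true — holds.
5. values -9 <= -7 <= 4 — holds.
6. G = 9, B = -9; 9 ≥ -9 — holds.
7. C + F = 4 + (-7) = -3 — holds.
8. B + G = -9 + 9 = 0 — holds.
9. C = 4, not > 6; antecedent false, conditional vacuously true — holds.

Yes — all constraints hold.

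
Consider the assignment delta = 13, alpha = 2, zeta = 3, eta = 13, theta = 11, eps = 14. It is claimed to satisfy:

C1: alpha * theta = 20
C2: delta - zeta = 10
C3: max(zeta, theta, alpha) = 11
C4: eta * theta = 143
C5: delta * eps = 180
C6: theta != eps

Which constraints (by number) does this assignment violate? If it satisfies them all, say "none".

Constraints 1 and 5 are violated.

C1: alpha * theta = 2 * 11 = 22, not 20  false
C2: delta - zeta = 13 - 3 = 10  true
C3: max(3, 11, 2) = 11  true
C4: eta * theta = 13 * 11 = 143  true
C5: delta * eps = 13 * 14 = 182, not 180  false
C6: theta = 11, eps = 14; distinct  true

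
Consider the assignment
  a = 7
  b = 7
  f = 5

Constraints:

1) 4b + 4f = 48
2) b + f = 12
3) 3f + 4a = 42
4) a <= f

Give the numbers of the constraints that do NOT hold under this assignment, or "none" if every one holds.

Constraints 3, 4 are violated.

1) 4b + 4f = 4(7) + 4(5) = 48  ✔
2) b + f = 7 + 5 = 12  ✔
3) 3f + 4a = 3(5) + 4(7) = 43, not 42  ✘
4) a = 7, f = 5; 7 > 5 (want ≤)  ✘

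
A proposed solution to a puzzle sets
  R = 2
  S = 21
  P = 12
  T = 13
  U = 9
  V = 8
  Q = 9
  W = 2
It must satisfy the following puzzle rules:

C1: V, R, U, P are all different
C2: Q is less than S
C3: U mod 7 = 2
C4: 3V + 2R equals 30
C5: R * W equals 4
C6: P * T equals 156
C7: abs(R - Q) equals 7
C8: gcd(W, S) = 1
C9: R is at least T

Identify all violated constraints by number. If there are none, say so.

No — constraints 4 and 9 are not satisfied.

C1: values 8, 2, 9, 12 are pairwise distinct — holds.
C2: Q = 9, S = 21; 9 < 21 — holds.
C3: 9 mod 7 = 2 — holds.
C4: 3V + 2R = 3(8) + 2(2) = 28, not 30 — does not hold.
C5: R * W = 2 * 2 = 4 — holds.
C6: P * T = 12 * 13 = 156 — holds.
C7: abs(2 - 9) = 7 — holds.
C8: gcd(2, 21) = 1 — holds.
C9: R = 2, T = 13; 2 < 13 (want ≥) — does not hold.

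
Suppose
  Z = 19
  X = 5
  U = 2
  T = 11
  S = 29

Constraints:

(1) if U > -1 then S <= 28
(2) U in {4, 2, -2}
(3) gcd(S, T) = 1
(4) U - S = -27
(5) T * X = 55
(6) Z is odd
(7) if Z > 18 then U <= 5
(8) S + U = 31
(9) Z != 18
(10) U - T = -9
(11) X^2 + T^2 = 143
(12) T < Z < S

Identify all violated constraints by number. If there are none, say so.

Constraints 1 and 11 do not hold.

(1) U = 2 > -1, so we need S ≤ 28; but S = 29 > 28 — does not hold.
(2) U = 2 is in {4, 2, -2} — holds.
(3) gcd(29, 11) = 1 — holds.
(4) U - S = 2 - 29 = -27 — holds.
(5) T * X = 11 * 5 = 55 — holds.
(6) Z = 19 is odd — holds.
(7) Z = 19 > 18, so we need U ≤ 5; U = 2 ≤ 5 — holds.
(8) S + U = 29 + 2 = 31 — holds.
(9) Z = 19, and 19 ≠ 18 — holds.
(10) U - T = 2 - 11 = -9 — holds.
(11) X^2 + T^2 = 5^2 + 11^2 = 25 + 121 = 146, not 143 — does not hold.
(12) values 11 < 19 < 29 — holds.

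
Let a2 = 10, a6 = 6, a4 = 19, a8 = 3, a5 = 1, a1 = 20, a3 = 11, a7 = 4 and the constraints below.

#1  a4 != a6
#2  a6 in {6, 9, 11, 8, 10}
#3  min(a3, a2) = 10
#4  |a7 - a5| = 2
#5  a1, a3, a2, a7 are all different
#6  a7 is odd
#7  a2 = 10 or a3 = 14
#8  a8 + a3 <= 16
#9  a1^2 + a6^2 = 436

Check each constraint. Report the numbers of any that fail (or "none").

The assignment fails constraints 4 and 6.

#1 a4 = 19, a6 = 6; distinct — holds.
#2 a6 = 6 is in {6, 9, 11, 8, 10} — holds.
#3 min(11, 10) = 10 — holds.
#4 |4 - 1| = 3, not 2 — does not hold.
#5 values 20, 11, 10, 4 are pairwise distinct — holds.
#6 a7 = 4 is even — does not hold.
#7 a2 = 10 = 10 (first disjunct) — holds.
#8 a8 + a3 = 3 + 11 = 14; 14 ≤ 16 — holds.
#9 a1^2 + a6^2 = 20^2 + 6^2 = 400 + 36 = 436 — holds.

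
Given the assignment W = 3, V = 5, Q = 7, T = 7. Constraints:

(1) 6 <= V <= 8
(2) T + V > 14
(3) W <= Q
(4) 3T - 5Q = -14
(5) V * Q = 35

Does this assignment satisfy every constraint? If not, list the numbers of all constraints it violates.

Constraints 1 and 2 are violated.

(1) V = 5 is outside [6, 8] — violated.
(2) T + V = 7 + 5 = 12; 12 ≤ 14, bound 14 not met — violated.
(3) W = 3, Q = 7; 3 ≤ 7 — satisfied.
(4) 3T - 5Q = 3(7) - 5(7) = -14 — satisfied.
(5) V * Q = 5 * 7 = 35 — satisfied.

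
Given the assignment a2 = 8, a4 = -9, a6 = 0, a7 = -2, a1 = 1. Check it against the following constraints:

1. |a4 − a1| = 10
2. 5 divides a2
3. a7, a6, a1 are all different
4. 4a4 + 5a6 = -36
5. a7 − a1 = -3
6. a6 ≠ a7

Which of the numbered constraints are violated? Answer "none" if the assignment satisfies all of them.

1. |-9 − 1| = 10  yes
2. 8 = 5×1 + 3, so 5 does not divide 8  no
3. values -2, 0, 1 are pairwise distinct  yes
4. 4a4 + 5a6 = 4(-9) + 5(0) = -36  yes
5. a7 − a1 = -2 − 1 = -3  yes
6. a6 = 0, a7 = -2; distinct  yes

Constraint 2 does not hold.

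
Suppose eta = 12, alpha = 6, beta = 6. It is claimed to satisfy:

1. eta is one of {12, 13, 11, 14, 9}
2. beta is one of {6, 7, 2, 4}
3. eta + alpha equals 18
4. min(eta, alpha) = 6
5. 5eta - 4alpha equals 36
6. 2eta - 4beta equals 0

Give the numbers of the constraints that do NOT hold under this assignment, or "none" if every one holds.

1. eta = 12 is in {12, 13, 11, 14, 9}  true
2. beta = 6 is in {6, 7, 2, 4}  true
3. eta + alpha = 12 + 6 = 18  true
4. min(12, 6) = 6  true
5. 5eta - 4alpha = 5(12) - 4(6) = 36  true
6. 2eta - 4beta = 2(12) - 4(6) = 0  true

None — every constraint holds.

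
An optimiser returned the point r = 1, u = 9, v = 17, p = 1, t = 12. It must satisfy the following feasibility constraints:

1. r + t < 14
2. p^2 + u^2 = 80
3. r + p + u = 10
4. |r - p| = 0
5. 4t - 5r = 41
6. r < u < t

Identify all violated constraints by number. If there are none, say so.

1. r + t = 1 + 12 = 13; 13 < 14  OK
2. p^2 + u^2 = 1^2 + 9^2 = 1 + 81 = 82, not 80  FAIL
3. r + p + u = 1 + 1 + 9 = 11, not 10  FAIL
4. |1 - 1| = 0  OK
5. 4t - 5r = 4(12) - 5(1) = 43, not 41  FAIL
6. values 1 < 9 < 12  OK

Constraints 2, 3, and 5 do not hold.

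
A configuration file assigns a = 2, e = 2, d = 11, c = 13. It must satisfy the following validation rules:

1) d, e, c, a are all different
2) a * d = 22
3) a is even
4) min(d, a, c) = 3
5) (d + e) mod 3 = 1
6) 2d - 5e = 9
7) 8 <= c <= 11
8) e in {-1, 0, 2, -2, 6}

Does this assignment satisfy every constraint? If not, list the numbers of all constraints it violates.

Violated: 1, 4, 6, and 7.

1) e = a = 2, not all different  ✗
2) a * d = 2 * 11 = 22  ✓
3) a = 2 is even  ✓
4) min(11, 2, 13) = 2, not 3  ✗
5) d + e = 13; 13 mod 3 = 1  ✓
6) 2d - 5e = 2(11) - 5(2) = 12, not 9  ✗
7) c = 13 is outside [8, 11]  ✗
8) e = 2 is in {-1, 0, 2, -2, 6}  ✓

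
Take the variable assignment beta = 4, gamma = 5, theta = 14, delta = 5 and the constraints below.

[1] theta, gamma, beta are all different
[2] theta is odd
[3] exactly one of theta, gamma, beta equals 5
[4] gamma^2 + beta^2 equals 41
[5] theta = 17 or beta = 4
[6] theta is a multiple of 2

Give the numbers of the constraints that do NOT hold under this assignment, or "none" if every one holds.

[1] values 14, 5, 4 are pairwise distinct — holds.
[2] theta = 14 is even — fails.
[3] theta=14, gamma=5, beta=4; 1 of them equals 5 — holds.
[4] gamma^2 + beta^2 = 5^2 + 4^2 = 25 + 16 = 41 — holds.
[5] theta = 14 ≠ 17, but beta = 4 = 4 (second disjunct) — holds.
[6] 14 / 2 = 7, so 2 divides 14 — holds.

Violated: 2.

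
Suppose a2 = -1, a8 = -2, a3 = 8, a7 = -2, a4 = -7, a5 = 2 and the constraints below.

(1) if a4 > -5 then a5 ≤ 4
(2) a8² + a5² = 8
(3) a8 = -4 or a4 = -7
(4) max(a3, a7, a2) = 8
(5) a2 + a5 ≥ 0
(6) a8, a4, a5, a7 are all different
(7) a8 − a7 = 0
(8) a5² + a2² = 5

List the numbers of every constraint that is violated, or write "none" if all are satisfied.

(1) a4 = -7, not > -5; antecedent false, conditional vacuously true  holds
(2) a8² + a5² = (-2)² + 2² = 4 + 4 = 8  holds
(3) a8 = -2 ≠ -4, but a4 = -7 = -7 (second disjunct)  holds
(4) max(8, -2, -1) = 8  holds
(5) a2 + a5 = -1 + 2 = 1; 1 ≥ 0  holds
(6) a8 = a7 = -2, not all different  fails
(7) a8 − a7 = -2 − (-2) = 0  holds
(8) a5² + a2² = 2² + (-1)² = 4 + 1 = 5  holds

Constraint 6 does not hold.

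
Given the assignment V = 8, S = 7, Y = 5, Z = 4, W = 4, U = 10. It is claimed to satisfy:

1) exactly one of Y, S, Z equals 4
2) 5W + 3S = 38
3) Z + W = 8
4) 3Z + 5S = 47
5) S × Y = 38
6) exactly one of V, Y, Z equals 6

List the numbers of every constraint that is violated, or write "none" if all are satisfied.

1) Y=5, S=7, Z=4; 1 of them equals 4 — satisfied.
2) 5W + 3S = 5(4) + 3(7) = 41, not 38 — violated.
3) Z + W = 4 + 4 = 8 — satisfied.
4) 3Z + 5S = 3(4) + 5(7) = 47 — satisfied.
5) S × Y = 7 × 5 = 35, not 38 — violated.
6) V=8, Y=5, Z=4; 0 of them equal 6, not exactly one — violated.

Violated: 2, 5, and 6.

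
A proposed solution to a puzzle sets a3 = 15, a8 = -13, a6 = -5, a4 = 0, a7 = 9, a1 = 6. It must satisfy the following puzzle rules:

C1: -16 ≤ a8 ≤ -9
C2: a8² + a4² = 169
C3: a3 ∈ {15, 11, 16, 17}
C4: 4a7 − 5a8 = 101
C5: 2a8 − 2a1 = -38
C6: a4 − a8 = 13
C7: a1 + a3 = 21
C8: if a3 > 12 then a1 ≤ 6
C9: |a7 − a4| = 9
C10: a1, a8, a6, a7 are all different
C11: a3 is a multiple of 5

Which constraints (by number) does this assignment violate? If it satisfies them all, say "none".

All constraints are satisfied.

C1: a8 = -13 lies in [-16, -9]  ✔
C2: a8² + a4² = (-13)² + 0² = 169 + 0 = 169  ✔
C3: a3 = 15 is in {15, 11, 16, 17}  ✔
C4: 4a7 − 5a8 = 4(9) − 5(-13) = 101  ✔
C5: 2a8 − 2a1 = 2(-13) − 2(6) = -38  ✔
C6: a4 − a8 = 0 − (-13) = 13  ✔
C7: a1 + a3 = 6 + 15 = 21  ✔
C8: a3 = 15 > 12, so we need a1 ≤ 6; a1 = 6 ≤ 6  ✔
C9: |9 − 0| = 9  ✔
C10: values 6, -13, -5, 9 are pairwise distinct  ✔
C11: 15 / 5 = 3, so 5 divides 15  ✔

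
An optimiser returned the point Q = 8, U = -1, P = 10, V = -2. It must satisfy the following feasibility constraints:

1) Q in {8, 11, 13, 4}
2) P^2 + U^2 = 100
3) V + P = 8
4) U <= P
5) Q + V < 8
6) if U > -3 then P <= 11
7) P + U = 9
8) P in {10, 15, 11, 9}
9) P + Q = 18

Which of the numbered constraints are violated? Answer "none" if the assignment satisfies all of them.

Constraint 2 does not hold.

1) Q = 8 is in {8, 11, 13, 4}  OK
2) P^2 + U^2 = 10^2 + (-1)^2 = 100 + 1 = 101, not 100  FAIL
3) V + P = -2 + 10 = 8  OK
4) U = -1, P = 10; -1 ≤ 10  OK
5) Q + V = 8 + (-2) = 6; 6 < 8  OK
6) U = -1 > -3, so we need P ≤ 11; P = 10 ≤ 11  OK
7) P + U = 10 + (-1) = 9  OK
8) P = 10 is in {10, 15, 11, 9}  OK
9) P + Q = 10 + 8 = 18  OK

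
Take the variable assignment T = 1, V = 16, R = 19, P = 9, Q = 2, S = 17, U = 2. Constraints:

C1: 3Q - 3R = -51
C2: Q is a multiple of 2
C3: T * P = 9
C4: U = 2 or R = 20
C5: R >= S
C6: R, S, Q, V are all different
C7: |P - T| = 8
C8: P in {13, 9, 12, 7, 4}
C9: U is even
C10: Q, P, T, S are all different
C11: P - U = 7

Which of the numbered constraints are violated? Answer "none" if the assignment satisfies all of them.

C1: 3Q - 3R = 3(2) - 3(19) = -51  true
C2: 2 / 2 = 1, so 2 divides 2  true
C3: T * P = 1 * 9 = 9  true
C4: U = 2 = 2 (first disjunct)  true
C5: R = 19, S = 17; 19 ≥ 17  true
C6: values 19, 17, 2, 16 are pairwise distinct  true
C7: |9 - 1| = 8  true
C8: P = 9 is in {13, 9, 12, 7, 4}  true
C9: U = 2 is even  true
C10: values 2, 9, 1, 17 are pairwise distinct  true
C11: P - U = 9 - 2 = 7  true

All constraints are satisfied.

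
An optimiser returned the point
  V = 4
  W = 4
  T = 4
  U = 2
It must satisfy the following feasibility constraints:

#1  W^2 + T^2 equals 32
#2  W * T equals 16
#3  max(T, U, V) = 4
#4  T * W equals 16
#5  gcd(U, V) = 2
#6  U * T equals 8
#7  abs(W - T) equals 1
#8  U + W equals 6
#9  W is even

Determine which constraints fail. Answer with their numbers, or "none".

#1 W^2 + T^2 = 4^2 + 4^2 = 16 + 16 = 32  OK
#2 W * T = 4 * 4 = 16  OK
#3 max(4, 2, 4) = 4  OK
#4 T * W = 4 * 4 = 16  OK
#5 gcd(2, 4) = 2  OK
#6 U * T = 2 * 4 = 8  OK
#7 abs(4 - 4) = 0, not 1  FAIL
#8 U + W = 2 + 4 = 6  OK
#9 W = 4 is even  OK

Violated: 7.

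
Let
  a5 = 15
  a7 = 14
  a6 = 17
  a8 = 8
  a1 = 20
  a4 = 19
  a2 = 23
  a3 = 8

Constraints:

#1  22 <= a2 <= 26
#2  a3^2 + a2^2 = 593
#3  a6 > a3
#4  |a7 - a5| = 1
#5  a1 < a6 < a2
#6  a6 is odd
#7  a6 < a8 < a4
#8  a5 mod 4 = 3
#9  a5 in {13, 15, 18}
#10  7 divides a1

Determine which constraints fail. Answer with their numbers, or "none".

Constraints 5, 7, and 10 are violated.

#1 a2 = 23 lies in [22, 26] — satisfied.
#2 a3^2 + a2^2 = 8^2 + 23^2 = 64 + 529 = 593 — satisfied.
#3 a6 = 17, a3 = 8; 17 > 8 — satisfied.
#4 |14 - 15| = 1 — satisfied.
#5 values 20, 17, 23; a1 = 20 is not < a6 = 17 — violated.
#6 a6 = 17 is odd — satisfied.
#7 values 17, 8, 19; a6 = 17 is not < a8 = 8 — violated.
#8 15 mod 4 = 3 — satisfied.
#9 a5 = 15 is in {13, 15, 18} — satisfied.
#10 20 = 7*2 + 6, so 7 does not divide 20 — violated.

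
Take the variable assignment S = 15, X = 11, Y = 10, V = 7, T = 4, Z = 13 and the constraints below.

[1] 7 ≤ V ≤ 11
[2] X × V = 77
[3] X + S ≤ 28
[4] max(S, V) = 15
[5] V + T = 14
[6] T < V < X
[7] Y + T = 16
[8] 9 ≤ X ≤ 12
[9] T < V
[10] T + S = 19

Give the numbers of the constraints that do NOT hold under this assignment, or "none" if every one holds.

Constraints 5, 7 are violated.

[1] V = 7 lies in [7, 11] — OK.
[2] X × V = 11 × 7 = 77 — OK.
[3] X + S = 11 + 15 = 26; 26 ≤ 28 — OK.
[4] max(15, 7) = 15 — OK.
[5] V + T = 7 + 4 = 11, not 14 — violated.
[6] values 4 < 7 < 11 — OK.
[7] Y + T = 10 + 4 = 14, not 16 — violated.
[8] X = 11 lies in [9, 12] — OK.
[9] T = 4, V = 7; 4 < 7 — OK.
[10] T + S = 4 + 15 = 19 — OK.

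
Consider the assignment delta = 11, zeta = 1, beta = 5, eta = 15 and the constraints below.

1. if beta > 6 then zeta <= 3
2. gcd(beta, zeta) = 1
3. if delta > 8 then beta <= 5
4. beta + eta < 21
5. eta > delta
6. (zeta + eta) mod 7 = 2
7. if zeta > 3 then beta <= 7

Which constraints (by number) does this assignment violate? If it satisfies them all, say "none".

The assignment satisfies every constraint.

1. beta = 5, not > 6; antecedent false, conditional vacuously true — holds.
2. gcd(5, 1) = 1 — holds.
3. delta = 11 > 8, so we need beta ≤ 5; beta = 5 ≤ 5 — holds.
4. beta + eta = 5 + 15 = 20; 20 < 21 — holds.
5. eta = 15, delta = 11; 15 > 11 — holds.
6. zeta + eta = 16; 16 mod 7 = 2 — holds.
7. zeta = 1, not > 3; antecedent false, conditional vacuously true — holds.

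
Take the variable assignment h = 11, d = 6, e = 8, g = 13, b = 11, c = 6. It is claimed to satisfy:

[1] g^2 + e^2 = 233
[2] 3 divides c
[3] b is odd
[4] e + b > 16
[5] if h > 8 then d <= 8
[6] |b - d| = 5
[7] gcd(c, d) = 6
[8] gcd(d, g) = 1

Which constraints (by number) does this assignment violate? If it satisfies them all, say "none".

[1] g^2 + e^2 = 13^2 + 8^2 = 169 + 64 = 233 — OK.
[2] 6 / 3 = 2, so 3 divides 6 — OK.
[3] b = 11 is odd — OK.
[4] e + b = 8 + 11 = 19; 19 > 16 — OK.
[5] h = 11 > 8, so we need d ≤ 8; d = 6 ≤ 8 — OK.
[6] |11 - 6| = 5 — OK.
[7] gcd(6, 6) = 6 — OK.
[8] gcd(6, 13) = 1 — OK.

The assignment satisfies every constraint.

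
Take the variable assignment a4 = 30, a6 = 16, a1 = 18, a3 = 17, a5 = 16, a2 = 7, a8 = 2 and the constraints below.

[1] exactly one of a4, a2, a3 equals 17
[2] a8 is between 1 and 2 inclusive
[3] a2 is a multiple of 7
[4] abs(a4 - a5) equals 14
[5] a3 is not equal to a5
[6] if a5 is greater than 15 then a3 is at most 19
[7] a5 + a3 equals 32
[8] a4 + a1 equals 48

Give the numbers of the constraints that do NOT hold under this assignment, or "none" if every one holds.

Constraint 7 is violated.

[1] a4=30, a2=7, a3=17; 1 of them equals 17  true
[2] a8 = 2 lies in [1, 2]  true
[3] 7 / 7 = 1, so 7 divides 7  true
[4] abs(30 - 16) = 14  true
[5] a3 = 17, a5 = 16; distinct  true
[6] a5 = 16 > 15, so we need a3 ≤ 19; a3 = 17 ≤ 19  true
[7] a5 + a3 = 16 + 17 = 33, not 32  false
[8] a4 + a1 = 30 + 18 = 48  true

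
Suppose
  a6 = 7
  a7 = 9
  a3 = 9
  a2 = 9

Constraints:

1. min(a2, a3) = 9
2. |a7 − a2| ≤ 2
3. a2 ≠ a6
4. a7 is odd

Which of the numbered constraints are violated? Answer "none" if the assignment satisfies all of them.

1. min(9, 9) = 9  ✔
2. |9 − 9| = 0; 0 ≤ 2  ✔
3. a2 = 9, a6 = 7; distinct  ✔
4. a7 = 9 is odd  ✔

All constraints are satisfied.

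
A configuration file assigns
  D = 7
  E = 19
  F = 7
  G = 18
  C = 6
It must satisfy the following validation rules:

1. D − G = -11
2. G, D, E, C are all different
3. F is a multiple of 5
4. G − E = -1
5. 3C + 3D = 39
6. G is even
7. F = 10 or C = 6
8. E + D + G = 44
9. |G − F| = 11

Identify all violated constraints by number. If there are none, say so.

Constraint 3 is violated.

1. D − G = 7 − 18 = -11  yes
2. values 18, 7, 19, 6 are pairwise distinct  yes
3. 7 = 5×1 + 2, so 5 does not divide 7  no
4. G − E = 18 − 19 = -1  yes
5. 3C + 3D = 3(6) + 3(7) = 39  yes
6. G = 18 is even  yes
7. F = 7 ≠ 10, but C = 6 = 6 (second disjunct)  yes
8. E + D + G = 19 + 7 + 18 = 44  yes
9. |18 − 7| = 11  yes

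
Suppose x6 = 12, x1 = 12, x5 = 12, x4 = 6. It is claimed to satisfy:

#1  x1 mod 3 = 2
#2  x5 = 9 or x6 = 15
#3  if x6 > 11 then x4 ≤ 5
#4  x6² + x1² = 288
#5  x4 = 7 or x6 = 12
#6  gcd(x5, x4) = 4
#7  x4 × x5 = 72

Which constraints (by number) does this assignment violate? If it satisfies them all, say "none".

#1 12 mod 3 = 0, not 2  no
#2 x5 = 12 ≠ 9 and x6 = 12 ≠ 15; both disjuncts false  no
#3 x6 = 12 > 11, so we need x4 ≤ 5; but x4 = 6 > 5  no
#4 x6² + x1² = 12² + 12² = 144 + 144 = 288  yes
#5 x4 = 6 ≠ 7, but x6 = 12 = 12 (second disjunct)  yes
#6 gcd(12, 6) = 6, not 4  no
#7 x4 × x5 = 6 × 12 = 72  yes

Violated: 1, 2, 3, 6.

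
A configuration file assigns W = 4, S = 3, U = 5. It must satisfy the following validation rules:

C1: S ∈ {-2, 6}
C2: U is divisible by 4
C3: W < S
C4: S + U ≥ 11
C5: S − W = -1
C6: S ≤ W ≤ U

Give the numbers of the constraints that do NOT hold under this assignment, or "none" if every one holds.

C1: S = 3 is not in {-2, 6}  no
C2: 5 = 4×1 + 1, so 4 does not divide 5  no
C3: W = 4, S = 3; 4 ≥ 3 (want <)  no
C4: S + U = 3 + 5 = 8; 8 < 11, bound 11 not met  no
C5: S − W = 3 − 4 = -1  yes
C6: values 3 ≤ 4 ≤ 5  yes

The assignment fails constraints 1, 2, 3, 4.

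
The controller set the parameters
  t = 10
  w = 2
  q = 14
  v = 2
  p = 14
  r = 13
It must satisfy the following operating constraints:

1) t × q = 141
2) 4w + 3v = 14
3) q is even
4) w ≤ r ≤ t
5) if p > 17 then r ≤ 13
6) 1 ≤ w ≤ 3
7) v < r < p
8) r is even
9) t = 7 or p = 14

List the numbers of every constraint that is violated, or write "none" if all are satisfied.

1) t × q = 10 × 14 = 140, not 141 — fails.
2) 4w + 3v = 4(2) + 3(2) = 14 — holds.
3) q = 14 is even — holds.
4) values 2, 13, 10; r = 13 is not ≤ t = 10 — fails.
5) p = 14, not > 17; antecedent false, conditional vacuously true — holds.
6) w = 2 lies in [1, 3] — holds.
7) values 2 < 13 < 14 — holds.
8) r = 13 is odd — fails.
9) t = 10 ≠ 7, but p = 14 = 14 (second disjunct) — holds.

The assignment fails constraints 1, 4, and 8.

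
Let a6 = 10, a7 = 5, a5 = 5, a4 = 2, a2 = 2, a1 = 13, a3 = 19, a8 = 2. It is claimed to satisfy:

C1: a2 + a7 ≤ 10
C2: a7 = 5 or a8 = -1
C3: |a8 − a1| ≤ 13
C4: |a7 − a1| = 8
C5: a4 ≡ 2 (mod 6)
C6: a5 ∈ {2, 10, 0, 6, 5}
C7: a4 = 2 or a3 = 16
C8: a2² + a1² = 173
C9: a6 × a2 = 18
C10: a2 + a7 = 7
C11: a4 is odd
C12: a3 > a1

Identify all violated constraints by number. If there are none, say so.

No — constraints 9 and 11 are not satisfied.

C1: a2 + a7 = 2 + 5 = 7; 7 ≤ 10  true
C2: a7 = 5 = 5 (first disjunct)  true
C3: |2 − 13| = 11; 11 ≤ 13  true
C4: |5 − 13| = 8  true
C5: 2 mod 6 = 2  true
C6: a5 = 5 is in {2, 10, 0, 6, 5}  true
C7: a4 = 2 = 2 (first disjunct)  true
C8: a2² + a1² = 2² + 13² = 4 + 169 = 173  true
C9: a6 × a2 = 10 × 2 = 20, not 18  false
C10: a2 + a7 = 2 + 5 = 7  true
C11: a4 = 2 is even  false
C12: a3 = 19, a1 = 13; 19 > 13  true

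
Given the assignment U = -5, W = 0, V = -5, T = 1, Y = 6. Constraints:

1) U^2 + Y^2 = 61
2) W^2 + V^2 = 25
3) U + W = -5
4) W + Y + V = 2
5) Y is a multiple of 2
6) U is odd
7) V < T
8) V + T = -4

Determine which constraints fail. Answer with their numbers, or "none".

1) U^2 + Y^2 = (-5)^2 + 6^2 = 25 + 36 = 61  ✔
2) W^2 + V^2 = 0^2 + (-5)^2 = 0 + 25 = 25  ✔
3) U + W = -5 + 0 = -5  ✔
4) W + Y + V = 0 + 6 + (-5) = 1, not 2  ✘
5) 6 / 2 = 3, so 2 divides 6  ✔
6) U = -5 is odd  ✔
7) V = -5, T = 1; -5 < 1  ✔
8) V + T = -5 + 1 = -4  ✔

Violated: 4.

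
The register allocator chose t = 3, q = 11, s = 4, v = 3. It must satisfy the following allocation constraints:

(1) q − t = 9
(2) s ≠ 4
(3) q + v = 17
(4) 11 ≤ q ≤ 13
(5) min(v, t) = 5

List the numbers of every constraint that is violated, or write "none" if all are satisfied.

(1) q − t = 11 − 3 = 8, not 9  no
(2) s = 4, but 4 is required to differ  no
(3) q + v = 11 + 3 = 14, not 17  no
(4) q = 11 lies in [11, 13]  yes
(5) min(3, 3) = 3, not 5  no

Violated: 1, 2, 3, 5.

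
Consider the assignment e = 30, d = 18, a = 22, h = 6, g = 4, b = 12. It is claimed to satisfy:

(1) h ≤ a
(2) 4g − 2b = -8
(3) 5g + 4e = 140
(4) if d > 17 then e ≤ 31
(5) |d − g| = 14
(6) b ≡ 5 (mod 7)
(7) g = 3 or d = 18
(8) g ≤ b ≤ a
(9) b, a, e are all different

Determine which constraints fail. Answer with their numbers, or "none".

No violations.

(1) h = 6, a = 22; 6 ≤ 22  OK
(2) 4g − 2b = 4(4) − 2(12) = -8  OK
(3) 5g + 4e = 5(4) + 4(30) = 140  OK
(4) d = 18 > 17, so we need e ≤ 31; e = 30 ≤ 31  OK
(5) |18 − 4| = 14  OK
(6) 12 mod 7 = 5  OK
(7) g = 4 ≠ 3, but d = 18 = 18 (second disjunct)  OK
(8) values 4 ≤ 12 ≤ 22  OK
(9) values 12, 22, 30 are pairwise distinct  OK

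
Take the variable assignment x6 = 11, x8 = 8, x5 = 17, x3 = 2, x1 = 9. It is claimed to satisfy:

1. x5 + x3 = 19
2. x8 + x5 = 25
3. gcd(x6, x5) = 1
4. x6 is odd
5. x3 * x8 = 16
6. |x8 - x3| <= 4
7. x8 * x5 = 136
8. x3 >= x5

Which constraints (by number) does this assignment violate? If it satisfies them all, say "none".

Violated: 6 and 8.

1. x5 + x3 = 17 + 2 = 19  OK
2. x8 + x5 = 8 + 17 = 25  OK
3. gcd(11, 17) = 1  OK
4. x6 = 11 is odd  OK
5. x3 * x8 = 2 * 8 = 16  OK
6. |8 - 2| = 6; 6 > 4, exceeds bound 4  FAIL
7. x8 * x5 = 8 * 17 = 136  OK
8. x3 = 2, x5 = 17; 2 < 17 (want ≥)  FAIL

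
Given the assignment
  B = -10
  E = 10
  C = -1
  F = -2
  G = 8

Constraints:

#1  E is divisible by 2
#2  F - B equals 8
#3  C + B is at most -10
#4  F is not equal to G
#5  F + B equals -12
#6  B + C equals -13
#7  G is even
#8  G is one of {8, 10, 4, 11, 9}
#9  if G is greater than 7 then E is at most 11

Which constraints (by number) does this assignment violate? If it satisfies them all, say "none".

#1 10 / 2 = 5, so 2 divides 10 — OK.
#2 F - B = -2 - (-10) = 8 — OK.
#3 C + B = -1 + (-10) = -11; -11 ≤ -10 — OK.
#4 F = -2, G = 8; distinct — OK.
#5 F + B = -2 + (-10) = -12 — OK.
#6 B + C = -10 + (-1) = -11, not -13 — violated.
#7 G = 8 is even — OK.
#8 G = 8 is in {8, 10, 4, 11, 9} — OK.
#9 G = 8 > 7, so we need E ≤ 11; E = 10 ≤ 11 — OK.

No — constraint 6 is not satisfied.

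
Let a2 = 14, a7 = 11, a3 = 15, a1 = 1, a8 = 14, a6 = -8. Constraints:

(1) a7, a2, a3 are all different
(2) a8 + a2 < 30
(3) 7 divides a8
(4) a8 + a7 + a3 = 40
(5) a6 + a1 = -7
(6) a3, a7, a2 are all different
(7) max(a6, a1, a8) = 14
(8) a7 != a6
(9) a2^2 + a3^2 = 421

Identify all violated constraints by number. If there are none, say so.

(1) values 11, 14, 15 are pairwise distinct — holds.
(2) a8 + a2 = 14 + 14 = 28; 28 < 30 — holds.
(3) 14 / 7 = 2, so 7 divides 14 — holds.
(4) a8 + a7 + a3 = 14 + 11 + 15 = 40 — holds.
(5) a6 + a1 = -8 + 1 = -7 — holds.
(6) values 15, 11, 14 are pairwise distinct — holds.
(7) max(-8, 1, 14) = 14 — holds.
(8) a7 = 11, a6 = -8; distinct — holds.
(9) a2^2 + a3^2 = 14^2 + 15^2 = 196 + 225 = 421 — holds.

All constraints are satisfied.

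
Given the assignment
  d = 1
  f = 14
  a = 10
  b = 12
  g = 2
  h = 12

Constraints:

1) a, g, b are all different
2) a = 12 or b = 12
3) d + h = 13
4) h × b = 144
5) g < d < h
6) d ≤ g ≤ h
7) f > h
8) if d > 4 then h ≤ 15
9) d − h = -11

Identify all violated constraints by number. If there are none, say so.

No — constraint 5 is not satisfied.

1) values 10, 2, 12 are pairwise distinct  OK
2) a = 10 ≠ 12, but b = 12 = 12 (second disjunct)  OK
3) d + h = 1 + 12 = 13  OK
4) h × b = 12 × 12 = 144  OK
5) values 2, 1, 12; g = 2 is not < d = 1  FAIL
6) values 1 ≤ 2 ≤ 12  OK
7) f = 14, h = 12; 14 > 12  OK
8) d = 1, not > 4; antecedent false, conditional vacuously true  OK
9) d − h = 1 − 12 = -11  OK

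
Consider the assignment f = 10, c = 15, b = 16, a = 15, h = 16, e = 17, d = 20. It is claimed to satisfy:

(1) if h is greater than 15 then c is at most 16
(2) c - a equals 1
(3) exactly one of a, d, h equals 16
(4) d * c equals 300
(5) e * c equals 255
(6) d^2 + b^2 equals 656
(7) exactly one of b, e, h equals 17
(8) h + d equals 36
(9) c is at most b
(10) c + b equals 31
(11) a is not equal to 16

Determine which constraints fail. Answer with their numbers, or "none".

(1) h = 16 > 15, so we need c ≤ 16; c = 15 ≤ 16 — holds.
(2) c - a = 15 - 15 = 0, not 1 — does not hold.
(3) a=15, d=20, h=16; 1 of them equals 16 — holds.
(4) d * c = 20 * 15 = 300 — holds.
(5) e * c = 17 * 15 = 255 — holds.
(6) d^2 + b^2 = 20^2 + 16^2 = 400 + 256 = 656 — holds.
(7) b=16, e=17, h=16; 1 of them equals 17 — holds.
(8) h + d = 16 + 20 = 36 — holds.
(9) c = 15, b = 16; 15 ≤ 16 — holds.
(10) c + b = 15 + 16 = 31 — holds.
(11) a = 15, and 15 ≠ 16 — holds.

Constraint 2 is violated.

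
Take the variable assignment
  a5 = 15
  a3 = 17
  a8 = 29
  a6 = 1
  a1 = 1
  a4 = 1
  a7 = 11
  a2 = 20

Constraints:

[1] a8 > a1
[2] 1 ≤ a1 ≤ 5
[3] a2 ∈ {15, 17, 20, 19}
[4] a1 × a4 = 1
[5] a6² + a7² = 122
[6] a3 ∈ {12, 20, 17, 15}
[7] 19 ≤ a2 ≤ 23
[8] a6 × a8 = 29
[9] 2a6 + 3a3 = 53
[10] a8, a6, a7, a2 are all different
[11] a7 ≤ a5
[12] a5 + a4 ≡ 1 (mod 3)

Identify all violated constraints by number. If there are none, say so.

[1] a8 = 29, a1 = 1; 29 > 1 — OK.
[2] a1 = 1 lies in [1, 5] — OK.
[3] a2 = 20 is in {15, 17, 20, 19} — OK.
[4] a1 × a4 = 1 × 1 = 1 — OK.
[5] a6² + a7² = 1² + 11² = 1 + 121 = 122 — OK.
[6] a3 = 17 is in {12, 20, 17, 15} — OK.
[7] a2 = 20 lies in [19, 23] — OK.
[8] a6 × a8 = 1 × 29 = 29 — OK.
[9] 2a6 + 3a3 = 2(1) + 3(17) = 53 — OK.
[10] values 29, 1, 11, 20 are pairwise distinct — OK.
[11] a7 = 11, a5 = 15; 11 ≤ 15 — OK.
[12] a5 + a4 = 16; 16 mod 3 = 1 — OK.

The assignment satisfies every constraint.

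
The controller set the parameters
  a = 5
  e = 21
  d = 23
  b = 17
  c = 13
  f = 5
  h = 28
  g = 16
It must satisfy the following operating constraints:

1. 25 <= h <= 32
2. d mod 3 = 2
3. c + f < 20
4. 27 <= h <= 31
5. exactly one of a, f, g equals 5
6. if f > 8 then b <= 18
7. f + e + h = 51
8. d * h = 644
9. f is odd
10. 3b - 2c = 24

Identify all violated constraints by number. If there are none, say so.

No — constraints 5, 7, and 10 are not satisfied.

1. h = 28 lies in [25, 32] — satisfied.
2. 23 mod 3 = 2 — satisfied.
3. c + f = 13 + 5 = 18; 18 < 20 — satisfied.
4. h = 28 lies in [27, 31] — satisfied.
5. a=5, f=5, g=16; 2 of them equal 5, not exactly one — violated.
6. f = 5, not > 8; antecedent false, conditional vacuously true — satisfied.
7. f + e + h = 5 + 21 + 28 = 54, not 51 — violated.
8. d * h = 23 * 28 = 644 — satisfied.
9. f = 5 is odd — satisfied.
10. 3b - 2c = 3(17) - 2(13) = 25, not 24 — violated.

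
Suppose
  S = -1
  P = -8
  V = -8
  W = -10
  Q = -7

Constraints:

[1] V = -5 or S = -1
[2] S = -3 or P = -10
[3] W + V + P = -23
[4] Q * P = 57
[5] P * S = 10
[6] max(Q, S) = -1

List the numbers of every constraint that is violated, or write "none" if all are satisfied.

[1] V = -8 ≠ -5, but S = -1 = -1 (second disjunct)  holds
[2] S = -1 ≠ -3 and P = -8 ≠ -10; both disjuncts false  fails
[3] W + V + P = -10 + (-8) + (-8) = -26, not -23  fails
[4] Q * P = -7 * (-8) = 56, not 57  fails
[5] P * S = -8 * (-1) = 8, not 10  fails
[6] max(-7, -1) = -1  holds

Violated: 2, 3, 4, and 5.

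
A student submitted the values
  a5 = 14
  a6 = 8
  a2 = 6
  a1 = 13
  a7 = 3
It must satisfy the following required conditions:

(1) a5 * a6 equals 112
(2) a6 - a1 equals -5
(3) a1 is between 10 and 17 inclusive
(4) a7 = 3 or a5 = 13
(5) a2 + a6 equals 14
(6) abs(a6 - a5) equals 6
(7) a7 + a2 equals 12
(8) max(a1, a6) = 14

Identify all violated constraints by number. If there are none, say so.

Constraints 7 and 8 do not hold.

(1) a5 * a6 = 14 * 8 = 112 — OK.
(2) a6 - a1 = 8 - 13 = -5 — OK.
(3) a1 = 13 lies in [10, 17] — OK.
(4) a7 = 3 = 3 (first disjunct) — OK.
(5) a2 + a6 = 6 + 8 = 14 — OK.
(6) abs(8 - 14) = 6 — OK.
(7) a7 + a2 = 3 + 6 = 9, not 12 — violated.
(8) max(13, 8) = 13, not 14 — violated.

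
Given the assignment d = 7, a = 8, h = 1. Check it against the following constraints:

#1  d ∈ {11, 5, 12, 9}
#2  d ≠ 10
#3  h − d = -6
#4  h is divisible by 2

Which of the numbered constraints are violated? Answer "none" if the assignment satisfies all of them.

No — constraints 1, 4 are not satisfied.

#1 d = 7 is not in {11, 5, 12, 9}  fails
#2 d = 7, and 7 ≠ 10  holds
#3 h − d = 1 − 7 = -6  holds
#4 1 = 2×0 + 1, so 2 does not divide 1  fails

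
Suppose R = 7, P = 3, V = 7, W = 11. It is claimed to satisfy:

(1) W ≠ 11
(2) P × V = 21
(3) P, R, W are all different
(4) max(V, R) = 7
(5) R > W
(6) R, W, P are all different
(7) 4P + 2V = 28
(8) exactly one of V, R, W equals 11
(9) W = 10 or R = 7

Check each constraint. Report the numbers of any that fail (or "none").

(1) W = 11, but 11 is required to differ — violated.
(2) P × V = 3 × 7 = 21 — satisfied.
(3) values 3, 7, 11 are pairwise distinct — satisfied.
(4) max(7, 7) = 7 — satisfied.
(5) R = 7, W = 11; 7 ≤ 11 (want >) — violated.
(6) values 7, 11, 3 are pairwise distinct — satisfied.
(7) 4P + 2V = 4(3) + 2(7) = 26, not 28 — violated.
(8) V=7, R=7, W=11; 1 of them equals 11 — satisfied.
(9) W = 11 ≠ 10, but R = 7 = 7 (second disjunct) — satisfied.

Violated: 1, 5, and 7.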